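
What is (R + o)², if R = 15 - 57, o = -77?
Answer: 14161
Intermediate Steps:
R = -42
(R + o)² = (-42 - 77)² = (-119)² = 14161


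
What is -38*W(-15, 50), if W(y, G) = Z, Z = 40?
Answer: -1520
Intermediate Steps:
W(y, G) = 40
-38*W(-15, 50) = -38*40 = -1520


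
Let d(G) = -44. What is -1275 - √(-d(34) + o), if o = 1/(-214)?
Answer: -1275 - √2014810/214 ≈ -1281.6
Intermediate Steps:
o = -1/214 ≈ -0.0046729
-1275 - √(-d(34) + o) = -1275 - √(-1*(-44) - 1/214) = -1275 - √(44 - 1/214) = -1275 - √(9415/214) = -1275 - √2014810/214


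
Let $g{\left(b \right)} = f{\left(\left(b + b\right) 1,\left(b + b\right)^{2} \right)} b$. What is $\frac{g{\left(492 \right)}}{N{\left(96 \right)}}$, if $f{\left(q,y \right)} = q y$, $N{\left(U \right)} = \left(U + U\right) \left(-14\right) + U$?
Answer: $-180848704$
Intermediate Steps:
$N{\left(U \right)} = - 27 U$ ($N{\left(U \right)} = 2 U \left(-14\right) + U = - 28 U + U = - 27 U$)
$g{\left(b \right)} = 8 b^{4}$ ($g{\left(b \right)} = \left(b + b\right) 1 \left(b + b\right)^{2} b = 2 b 1 \left(2 b\right)^{2} b = 2 b 4 b^{2} b = 8 b^{3} b = 8 b^{4}$)
$\frac{g{\left(492 \right)}}{N{\left(96 \right)}} = \frac{8 \cdot 492^{4}}{\left(-27\right) 96} = \frac{8 \cdot 58594980096}{-2592} = 468759840768 \left(- \frac{1}{2592}\right) = -180848704$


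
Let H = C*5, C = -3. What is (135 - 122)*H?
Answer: -195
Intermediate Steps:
H = -15 (H = -3*5 = -15)
(135 - 122)*H = (135 - 122)*(-15) = 13*(-15) = -195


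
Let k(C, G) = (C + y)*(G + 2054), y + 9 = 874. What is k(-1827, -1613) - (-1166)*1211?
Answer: 987784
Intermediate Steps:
y = 865 (y = -9 + 874 = 865)
k(C, G) = (865 + C)*(2054 + G) (k(C, G) = (C + 865)*(G + 2054) = (865 + C)*(2054 + G))
k(-1827, -1613) - (-1166)*1211 = (1776710 + 865*(-1613) + 2054*(-1827) - 1827*(-1613)) - (-1166)*1211 = (1776710 - 1395245 - 3752658 + 2946951) - 1*(-1412026) = -424242 + 1412026 = 987784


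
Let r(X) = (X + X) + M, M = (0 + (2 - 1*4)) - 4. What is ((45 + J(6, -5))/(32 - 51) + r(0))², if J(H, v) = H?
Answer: 27225/361 ≈ 75.416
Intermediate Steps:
M = -6 (M = (0 + (2 - 4)) - 4 = (0 - 2) - 4 = -2 - 4 = -6)
r(X) = -6 + 2*X (r(X) = (X + X) - 6 = 2*X - 6 = -6 + 2*X)
((45 + J(6, -5))/(32 - 51) + r(0))² = ((45 + 6)/(32 - 51) + (-6 + 2*0))² = (51/(-19) + (-6 + 0))² = (51*(-1/19) - 6)² = (-51/19 - 6)² = (-165/19)² = 27225/361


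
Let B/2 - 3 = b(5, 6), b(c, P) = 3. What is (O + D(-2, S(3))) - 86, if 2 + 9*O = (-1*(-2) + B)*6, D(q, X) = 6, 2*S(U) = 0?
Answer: -638/9 ≈ -70.889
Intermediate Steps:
S(U) = 0 (S(U) = (1/2)*0 = 0)
B = 12 (B = 6 + 2*3 = 6 + 6 = 12)
O = 82/9 (O = -2/9 + ((-1*(-2) + 12)*6)/9 = -2/9 + ((2 + 12)*6)/9 = -2/9 + (14*6)/9 = -2/9 + (1/9)*84 = -2/9 + 28/3 = 82/9 ≈ 9.1111)
(O + D(-2, S(3))) - 86 = (82/9 + 6) - 86 = 136/9 - 86 = -638/9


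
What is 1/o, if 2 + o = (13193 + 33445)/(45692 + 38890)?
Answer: -4699/6807 ≈ -0.69032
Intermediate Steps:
o = -6807/4699 (o = -2 + (13193 + 33445)/(45692 + 38890) = -2 + 46638/84582 = -2 + 46638*(1/84582) = -2 + 2591/4699 = -6807/4699 ≈ -1.4486)
1/o = 1/(-6807/4699) = -4699/6807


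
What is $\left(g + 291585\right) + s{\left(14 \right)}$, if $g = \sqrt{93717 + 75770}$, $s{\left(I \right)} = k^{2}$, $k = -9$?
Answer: $291666 + \sqrt{169487} \approx 2.9208 \cdot 10^{5}$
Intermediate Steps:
$s{\left(I \right)} = 81$ ($s{\left(I \right)} = \left(-9\right)^{2} = 81$)
$g = \sqrt{169487} \approx 411.69$
$\left(g + 291585\right) + s{\left(14 \right)} = \left(\sqrt{169487} + 291585\right) + 81 = \left(291585 + \sqrt{169487}\right) + 81 = 291666 + \sqrt{169487}$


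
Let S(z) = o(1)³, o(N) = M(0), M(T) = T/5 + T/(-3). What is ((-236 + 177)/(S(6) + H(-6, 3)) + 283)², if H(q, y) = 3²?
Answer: 6190144/81 ≈ 76422.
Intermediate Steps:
M(T) = -2*T/15 (M(T) = T*(⅕) + T*(-⅓) = T/5 - T/3 = -2*T/15)
o(N) = 0 (o(N) = -2/15*0 = 0)
H(q, y) = 9
S(z) = 0 (S(z) = 0³ = 0)
((-236 + 177)/(S(6) + H(-6, 3)) + 283)² = ((-236 + 177)/(0 + 9) + 283)² = (-59/9 + 283)² = (2488/9)² = 6190144/81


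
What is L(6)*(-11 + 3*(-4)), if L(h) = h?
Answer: -138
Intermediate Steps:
L(6)*(-11 + 3*(-4)) = 6*(-11 + 3*(-4)) = 6*(-11 - 12) = 6*(-23) = -138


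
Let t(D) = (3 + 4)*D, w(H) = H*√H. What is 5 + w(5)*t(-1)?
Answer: 5 - 35*√5 ≈ -73.262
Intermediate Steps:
w(H) = H^(3/2)
t(D) = 7*D
5 + w(5)*t(-1) = 5 + 5^(3/2)*(7*(-1)) = 5 + (5*√5)*(-7) = 5 - 35*√5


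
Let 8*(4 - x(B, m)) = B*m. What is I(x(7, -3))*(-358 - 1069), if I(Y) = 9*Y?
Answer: -680679/8 ≈ -85085.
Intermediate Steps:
x(B, m) = 4 - B*m/8
I(x(7, -3))*(-358 - 1069) = (9*(4 - ⅛*7*(-3)))*(-358 - 1069) = (9*(4 + 21/8))*(-1427) = (9*(53/8))*(-1427) = (477/8)*(-1427) = -680679/8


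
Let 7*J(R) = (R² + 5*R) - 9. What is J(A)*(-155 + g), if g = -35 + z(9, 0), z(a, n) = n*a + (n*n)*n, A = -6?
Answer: 570/7 ≈ 81.429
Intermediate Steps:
z(a, n) = n³ + a*n (z(a, n) = a*n + n²*n = a*n + n³ = n³ + a*n)
J(R) = -9/7 + R²/7 + 5*R/7 (J(R) = ((R² + 5*R) - 9)/7 = (-9 + R² + 5*R)/7 = -9/7 + R²/7 + 5*R/7)
g = -35 (g = -35 + 0*(9 + 0²) = -35 + 0*(9 + 0) = -35 + 0*9 = -35 + 0 = -35)
J(A)*(-155 + g) = (-9/7 + (⅐)*(-6)² + (5/7)*(-6))*(-155 - 35) = (-9/7 + (⅐)*36 - 30/7)*(-190) = (-9/7 + 36/7 - 30/7)*(-190) = -3/7*(-190) = 570/7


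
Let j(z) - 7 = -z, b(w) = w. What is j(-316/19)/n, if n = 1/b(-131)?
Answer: -58819/19 ≈ -3095.7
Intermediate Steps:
j(z) = 7 - z
n = -1/131 (n = 1/(-131) = -1/131 ≈ -0.0076336)
j(-316/19)/n = (7 - (-316)/19)/(-1/131) = (7 - (-316)/19)*(-131) = (7 - 1*(-316/19))*(-131) = (7 + 316/19)*(-131) = (449/19)*(-131) = -58819/19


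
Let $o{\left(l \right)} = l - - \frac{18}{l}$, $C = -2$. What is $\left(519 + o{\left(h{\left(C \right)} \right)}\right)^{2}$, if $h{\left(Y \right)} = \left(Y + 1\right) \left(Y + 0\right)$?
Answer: $280900$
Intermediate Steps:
$h{\left(Y \right)} = Y \left(1 + Y\right)$ ($h{\left(Y \right)} = \left(1 + Y\right) Y = Y \left(1 + Y\right)$)
$o{\left(l \right)} = l + \frac{18}{l}$
$\left(519 + o{\left(h{\left(C \right)} \right)}\right)^{2} = \left(519 + \left(- 2 \left(1 - 2\right) + \frac{18}{\left(-2\right) \left(1 - 2\right)}\right)\right)^{2} = \left(519 - \left(-2 - \frac{18}{\left(-2\right) \left(-1\right)}\right)\right)^{2} = \left(519 + \left(2 + \frac{18}{2}\right)\right)^{2} = \left(519 + \left(2 + 18 \cdot \frac{1}{2}\right)\right)^{2} = \left(519 + \left(2 + 9\right)\right)^{2} = \left(519 + 11\right)^{2} = 530^{2} = 280900$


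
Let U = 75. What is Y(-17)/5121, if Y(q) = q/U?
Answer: -17/384075 ≈ -4.4262e-5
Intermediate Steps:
Y(q) = q/75
Y(-17)/5121 = ((1/75)*(-17))/5121 = -17/75*1/5121 = -17/384075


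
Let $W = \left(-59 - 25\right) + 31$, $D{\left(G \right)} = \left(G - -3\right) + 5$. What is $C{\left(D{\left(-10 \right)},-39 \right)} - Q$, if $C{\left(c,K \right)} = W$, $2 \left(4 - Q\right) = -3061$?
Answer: $- \frac{3175}{2} \approx -1587.5$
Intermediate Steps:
$Q = \frac{3069}{2}$ ($Q = 4 - - \frac{3061}{2} = 4 + \frac{3061}{2} = \frac{3069}{2} \approx 1534.5$)
$D{\left(G \right)} = 8 + G$ ($D{\left(G \right)} = \left(G + 3\right) + 5 = \left(3 + G\right) + 5 = 8 + G$)
$W = -53$ ($W = -84 + 31 = -53$)
$C{\left(c,K \right)} = -53$
$C{\left(D{\left(-10 \right)},-39 \right)} - Q = -53 - \frac{3069}{2} = - \frac{3175}{2}$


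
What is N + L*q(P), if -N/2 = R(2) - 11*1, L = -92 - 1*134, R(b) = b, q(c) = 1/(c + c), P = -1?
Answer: 131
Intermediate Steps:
q(c) = 1/(2*c)
L = -226 (L = -92 - 134 = -226)
N = 18 (N = -2*(2 - 11*1) = -2*(2 - 11) = -2*(-9) = 18)
N + L*q(P) = 18 - 113/(-1) = 18 - 113*(-1) = 18 - 226*(-½) = 18 + 113 = 131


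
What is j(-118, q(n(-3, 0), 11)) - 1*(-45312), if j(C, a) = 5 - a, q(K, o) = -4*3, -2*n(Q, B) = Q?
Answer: 45329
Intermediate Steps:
n(Q, B) = -Q/2
q(K, o) = -12
j(-118, q(n(-3, 0), 11)) - 1*(-45312) = (5 - 1*(-12)) - 1*(-45312) = (5 + 12) + 45312 = 17 + 45312 = 45329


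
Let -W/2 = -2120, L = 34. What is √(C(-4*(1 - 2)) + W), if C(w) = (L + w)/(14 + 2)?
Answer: 9*√838/4 ≈ 65.134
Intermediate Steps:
W = 4240 (W = -2*(-2120) = 4240)
C(w) = 17/8 + w/16 (C(w) = (34 + w)/(14 + 2) = (34 + w)/16 = (34 + w)*(1/16) = 17/8 + w/16)
√(C(-4*(1 - 2)) + W) = √((17/8 + (-4*(1 - 2))/16) + 4240) = √((17/8 + (-4*(-1))/16) + 4240) = √((17/8 + (1/16)*4) + 4240) = √((17/8 + ¼) + 4240) = √(19/8 + 4240) = √(33939/8) = 9*√838/4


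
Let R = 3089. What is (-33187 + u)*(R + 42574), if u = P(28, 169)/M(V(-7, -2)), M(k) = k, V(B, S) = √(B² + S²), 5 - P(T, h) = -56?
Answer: -1515417981 + 2785443*√53/53 ≈ -1.5150e+9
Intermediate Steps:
P(T, h) = 61 (P(T, h) = 5 - 1*(-56) = 5 + 56 = 61)
u = 61*√53/53 (u = 61/(√((-7)² + (-2)²)) = 61/(√(49 + 4)) = 61/(√53) = 61*(√53/53) = 61*√53/53 ≈ 8.3790)
(-33187 + u)*(R + 42574) = (-33187 + 61*√53/53)*(3089 + 42574) = (-33187 + 61*√53/53)*45663 = -1515417981 + 2785443*√53/53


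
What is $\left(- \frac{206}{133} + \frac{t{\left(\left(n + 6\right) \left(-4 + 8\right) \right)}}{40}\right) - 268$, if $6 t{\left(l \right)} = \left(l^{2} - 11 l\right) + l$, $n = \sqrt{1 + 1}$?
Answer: $- \frac{534691}{1995} + \frac{19 \sqrt{2}}{30} \approx -267.12$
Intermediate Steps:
$n = \sqrt{2} \approx 1.4142$
$t{\left(l \right)} = - \frac{5 l}{3} + \frac{l^{2}}{6}$ ($t{\left(l \right)} = \frac{\left(l^{2} - 11 l\right) + l}{6} = \frac{l^{2} - 10 l}{6} = - \frac{5 l}{3} + \frac{l^{2}}{6}$)
$\left(- \frac{206}{133} + \frac{t{\left(\left(n + 6\right) \left(-4 + 8\right) \right)}}{40}\right) - 268 = \left(- \frac{206}{133} + \frac{\frac{1}{6} \left(\sqrt{2} + 6\right) \left(-4 + 8\right) \left(-10 + \left(\sqrt{2} + 6\right) \left(-4 + 8\right)\right)}{40}\right) - 268 = \left(\left(-206\right) \frac{1}{133} + \frac{\left(6 + \sqrt{2}\right) 4 \left(-10 + \left(6 + \sqrt{2}\right) 4\right)}{6} \cdot \frac{1}{40}\right) - 268 = \left(- \frac{206}{133} + \frac{\left(24 + 4 \sqrt{2}\right) \left(-10 + \left(24 + 4 \sqrt{2}\right)\right)}{6} \cdot \frac{1}{40}\right) - 268 = \left(- \frac{206}{133} + \frac{\left(24 + 4 \sqrt{2}\right) \left(14 + 4 \sqrt{2}\right)}{6} \cdot \frac{1}{40}\right) - 268 = \left(- \frac{206}{133} + \frac{\left(14 + 4 \sqrt{2}\right) \left(24 + 4 \sqrt{2}\right)}{6} \cdot \frac{1}{40}\right) - 268 = \left(- \frac{206}{133} + \frac{\left(14 + 4 \sqrt{2}\right) \left(24 + 4 \sqrt{2}\right)}{240}\right) - 268 = - \frac{35850}{133} + \frac{\left(14 + 4 \sqrt{2}\right) \left(24 + 4 \sqrt{2}\right)}{240}$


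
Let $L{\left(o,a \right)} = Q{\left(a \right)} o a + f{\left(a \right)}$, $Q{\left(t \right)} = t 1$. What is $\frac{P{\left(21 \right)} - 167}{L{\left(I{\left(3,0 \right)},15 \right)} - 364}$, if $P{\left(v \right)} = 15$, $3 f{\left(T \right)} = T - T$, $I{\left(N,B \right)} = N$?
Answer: $- \frac{152}{311} \approx -0.48875$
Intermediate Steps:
$f{\left(T \right)} = 0$ ($f{\left(T \right)} = \frac{T - T}{3} = \frac{1}{3} \cdot 0 = 0$)
$Q{\left(t \right)} = t$
$L{\left(o,a \right)} = o a^{2}$ ($L{\left(o,a \right)} = a o a + 0 = o a^{2} + 0 = o a^{2}$)
$\frac{P{\left(21 \right)} - 167}{L{\left(I{\left(3,0 \right)},15 \right)} - 364} = \frac{15 - 167}{3 \cdot 15^{2} - 364} = - \frac{152}{3 \cdot 225 - 364} = - \frac{152}{675 - 364} = - \frac{152}{311}$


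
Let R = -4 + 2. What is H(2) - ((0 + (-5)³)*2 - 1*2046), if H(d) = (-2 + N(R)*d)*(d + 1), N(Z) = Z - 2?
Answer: 2266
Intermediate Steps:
R = -2
N(Z) = -2 + Z
H(d) = (1 + d)*(-2 - 4*d) (H(d) = (-2 + (-2 - 2)*d)*(d + 1) = (-2 - 4*d)*(1 + d) = (1 + d)*(-2 - 4*d))
H(2) - ((0 + (-5)³)*2 - 1*2046) = (-2 - 6*2 - 4*2²) - ((0 + (-5)³)*2 - 1*2046) = (-2 - 12 - 4*4) - ((0 - 125)*2 - 2046) = (-2 - 12 - 16) - (-125*2 - 2046) = -30 - (-250 - 2046) = -30 - 1*(-2296) = -30 + 2296 = 2266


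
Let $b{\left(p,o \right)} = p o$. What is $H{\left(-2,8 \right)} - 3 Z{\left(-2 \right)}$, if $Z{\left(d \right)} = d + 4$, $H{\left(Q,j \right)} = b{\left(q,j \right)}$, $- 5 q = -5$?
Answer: $2$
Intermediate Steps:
$q = 1$ ($q = \left(- \frac{1}{5}\right) \left(-5\right) = 1$)
$b{\left(p,o \right)} = o p$
$H{\left(Q,j \right)} = j$ ($H{\left(Q,j \right)} = j 1 = j$)
$Z{\left(d \right)} = 4 + d$
$H{\left(-2,8 \right)} - 3 Z{\left(-2 \right)} = 8 - 3 \left(4 - 2\right) = 8 - 6 = 2$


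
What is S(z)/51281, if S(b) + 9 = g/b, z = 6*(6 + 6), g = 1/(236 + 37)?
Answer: -176903/1007979336 ≈ -0.00017550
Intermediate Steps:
g = 1/273 ≈ 0.0036630
z = 72 (z = 6*12 = 72)
S(b) = -9 + 1/(273*b)
S(z)/51281 = (-9 + (1/273)/72)/51281 = (-9 + (1/273)*(1/72))*(1/51281) = (-9 + 1/19656)*(1/51281) = -176903/19656*1/51281 = -176903/1007979336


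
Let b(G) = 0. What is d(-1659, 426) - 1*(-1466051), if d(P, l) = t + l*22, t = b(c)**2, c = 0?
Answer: 1475423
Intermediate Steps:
t = 0 (t = 0**2 = 0)
d(P, l) = 22*l (d(P, l) = 0 + l*22 = 0 + 22*l = 22*l)
d(-1659, 426) - 1*(-1466051) = 22*426 - 1*(-1466051) = 9372 + 1466051 = 1475423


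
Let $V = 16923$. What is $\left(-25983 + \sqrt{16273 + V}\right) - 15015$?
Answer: $-40998 + 2 \sqrt{8299} \approx -40816.0$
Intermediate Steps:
$\left(-25983 + \sqrt{16273 + V}\right) - 15015 = \left(-25983 + \sqrt{16273 + 16923}\right) - 15015 = \left(-25983 + \sqrt{33196}\right) - 15015 = \left(-25983 + 2 \sqrt{8299}\right) - 15015 = -40998 + 2 \sqrt{8299}$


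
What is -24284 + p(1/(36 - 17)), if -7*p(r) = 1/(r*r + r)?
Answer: -3400121/140 ≈ -24287.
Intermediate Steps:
p(r) = -1/(7*(r + r²)) (p(r) = -1/(7*(r*r + r)) = -1/(7*(r² + r)) = -1/(7*(r + r²)))
-24284 + p(1/(36 - 17)) = -24284 - 1/(7*(1/(36 - 17))*(1 + 1/(36 - 17))) = -24284 - 1/(7*(1/19)*(1 + 1/19)) = -24284 - 1/(7*1/19*(1 + 1/19)) = -24284 - ⅐*19/20/19 = -24284 - ⅐*19*19/20 = -24284 - 361/140 = -3400121/140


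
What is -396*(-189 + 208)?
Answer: -7524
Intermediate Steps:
-396*(-189 + 208) = -396*19 = -7524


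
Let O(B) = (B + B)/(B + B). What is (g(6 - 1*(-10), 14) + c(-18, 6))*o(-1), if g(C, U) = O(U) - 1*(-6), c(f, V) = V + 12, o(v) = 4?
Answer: 100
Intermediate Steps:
c(f, V) = 12 + V
O(B) = 1 (O(B) = (2*B)/((2*B)) = (2*B)*(1/(2*B)) = 1)
g(C, U) = 7 (g(C, U) = 1 - 1*(-6) = 1 + 6 = 7)
(g(6 - 1*(-10), 14) + c(-18, 6))*o(-1) = (7 + (12 + 6))*4 = (7 + 18)*4 = 25*4 = 100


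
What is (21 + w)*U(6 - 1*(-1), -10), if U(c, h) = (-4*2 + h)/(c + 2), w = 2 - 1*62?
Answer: 78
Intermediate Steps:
w = -60 (w = 2 - 62 = -60)
U(c, h) = (-8 + h)/(2 + c)
(21 + w)*U(6 - 1*(-1), -10) = (21 - 60)*((-8 - 10)/(2 + (6 - 1*(-1)))) = -39*(-18)/(2 + (6 + 1)) = -39*(-18)/(2 + 7) = -39*(-18)/9 = -13*(-18)/3 = -39*(-2) = 78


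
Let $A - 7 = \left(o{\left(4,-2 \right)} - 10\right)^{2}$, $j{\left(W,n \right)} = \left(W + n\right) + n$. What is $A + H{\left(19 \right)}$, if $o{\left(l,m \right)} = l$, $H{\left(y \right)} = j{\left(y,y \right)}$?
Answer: $100$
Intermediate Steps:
$j{\left(W,n \right)} = W + 2 n$
$H{\left(y \right)} = 3 y$ ($H{\left(y \right)} = y + 2 y = 3 y$)
$A = 43$ ($A = 7 + \left(4 - 10\right)^{2} = 7 + \left(-6\right)^{2} = 7 + 36 = 43$)
$A + H{\left(19 \right)} = 43 + 3 \cdot 19 = 43 + 57 = 100$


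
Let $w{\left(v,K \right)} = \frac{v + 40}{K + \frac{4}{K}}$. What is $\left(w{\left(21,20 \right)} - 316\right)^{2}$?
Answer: $\frac{999255321}{10201} \approx 97957.0$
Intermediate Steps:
$w{\left(v,K \right)} = \frac{40 + v}{K + \frac{4}{K}}$
$\left(w{\left(21,20 \right)} - 316\right)^{2} = \left(\frac{20 \left(40 + 21\right)}{4 + 20^{2}} - 316\right)^{2} = \left(20 \frac{1}{4 + 400} \cdot 61 - 316\right)^{2} = \left(20 \cdot \frac{1}{404} \cdot 61 - 316\right)^{2} = \left(\frac{305}{101} - 316\right)^{2} = \left(- \frac{31611}{101}\right)^{2} = \frac{999255321}{10201}$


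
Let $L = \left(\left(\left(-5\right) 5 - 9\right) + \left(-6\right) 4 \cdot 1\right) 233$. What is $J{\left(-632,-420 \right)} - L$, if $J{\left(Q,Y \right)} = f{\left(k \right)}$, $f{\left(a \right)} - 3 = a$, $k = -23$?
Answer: $13494$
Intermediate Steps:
$f{\left(a \right)} = 3 + a$
$J{\left(Q,Y \right)} = -20$ ($J{\left(Q,Y \right)} = 3 - 23 = -20$)
$L = -13514$ ($L = \left(\left(-25 - 9\right) - 24\right) 233 = \left(-34 - 24\right) 233 = \left(-58\right) 233 = -13514$)
$J{\left(-632,-420 \right)} - L = -20 - -13514 = -20 + 13514 = 13494$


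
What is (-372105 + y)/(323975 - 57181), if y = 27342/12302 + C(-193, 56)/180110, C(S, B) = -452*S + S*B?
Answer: -1538194221909/1102871255255 ≈ -1.3947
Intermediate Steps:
C(S, B) = -452*S + B*S
y = 1466196219/553928305 (y = 27342/12302 - 193*(-452 + 56)/180110 = 27342*(1/12302) - 193*(-396)*(1/180110) = 13671/6151 + 76428*(1/180110) = 13671/6151 + 38214/90055 = 1466196219/553928305 ≈ 2.6469)
(-372105 + y)/(323975 - 57181) = (-372105 + 1466196219/553928305)/(323975 - 57181) = -206118025735806/553928305/266794 = -206118025735806/553928305*1/266794 = -1538194221909/1102871255255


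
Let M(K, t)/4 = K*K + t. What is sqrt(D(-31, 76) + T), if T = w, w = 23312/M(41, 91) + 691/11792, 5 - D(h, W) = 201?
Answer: I*sqrt(328576859255029)/1305964 ≈ 13.88*I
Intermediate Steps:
M(K, t) = 4*t + 4*K**2 (M(K, t) = 4*(K*K + t) = 4*(K**2 + t) = 4*(t + K**2) = 4*t + 4*K**2)
D(h, W) = -196 (D(h, W) = 5 - 1*201 = 5 - 201 = -196)
w = 17487057/5223856 (w = 23312/(4*91 + 4*41**2) + 691/11792 = 23312/(364 + 4*1681) + 691*(1/11792) = 23312/(364 + 6724) + 691/11792 = 23312/7088 + 691/11792 = 23312*(1/7088) + 691/11792 = 1457/443 + 691/11792 = 17487057/5223856 ≈ 3.3475)
T = 17487057/5223856 ≈ 3.3475
sqrt(D(-31, 76) + T) = sqrt(-196 + 17487057/5223856) = sqrt(-1006388719/5223856) = I*sqrt(328576859255029)/1305964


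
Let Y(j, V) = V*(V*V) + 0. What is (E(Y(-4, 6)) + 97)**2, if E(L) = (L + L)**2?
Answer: 34864731841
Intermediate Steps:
Y(j, V) = V**3 (Y(j, V) = V*V**2 + 0 = V**3 + 0 = V**3)
E(L) = 4*L**2 (E(L) = (2*L)**2 = 4*L**2)
(E(Y(-4, 6)) + 97)**2 = (4*(6**3)**2 + 97)**2 = (4*216**2 + 97)**2 = (4*46656 + 97)**2 = (186624 + 97)**2 = 186721**2 = 34864731841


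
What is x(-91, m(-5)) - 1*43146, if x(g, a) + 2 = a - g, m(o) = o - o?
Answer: -43057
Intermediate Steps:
m(o) = 0
x(g, a) = -2 + a - g (x(g, a) = -2 + (a - g) = -2 + a - g)
x(-91, m(-5)) - 1*43146 = (-2 + 0 - 1*(-91)) - 1*43146 = (-2 + 0 + 91) - 43146 = 89 - 43146 = -43057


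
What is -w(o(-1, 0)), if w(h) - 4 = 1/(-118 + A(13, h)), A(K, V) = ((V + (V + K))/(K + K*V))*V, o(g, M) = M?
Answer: -471/118 ≈ -3.9915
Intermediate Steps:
A(K, V) = V*(K + 2*V)/(K + K*V) (A(K, V) = ((V + (K + V))/(K + K*V))*V = ((K + 2*V)/(K + K*V))*V = V*(K + 2*V)/(K + K*V))
w(h) = 4 + 1/(-118 + h*(13 + 2*h)/(13*(1 + h)))
-w(o(-1, 0)) = -(-6123 - 6071*0 + 8*0²)/(-1534 - 1521*0 + 2*0²) = -(-6123 + 0 + 8*0)/(-1534 + 0 + 2*0) = -(-6123 + 0 + 0)/(-1534 + 0 + 0) = -(-6123)/(-1534) = -(-1)*(-6123)/1534 = -1*471/118 = -471/118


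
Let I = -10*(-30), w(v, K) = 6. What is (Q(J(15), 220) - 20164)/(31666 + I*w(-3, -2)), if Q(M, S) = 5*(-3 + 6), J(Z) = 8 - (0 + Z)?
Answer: -20149/33466 ≈ -0.60207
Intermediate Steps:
I = 300
J(Z) = 8 - Z
Q(M, S) = 15 (Q(M, S) = 5*3 = 15)
(Q(J(15), 220) - 20164)/(31666 + I*w(-3, -2)) = (15 - 20164)/(31666 + 300*6) = -20149/(31666 + 1800) = -20149/33466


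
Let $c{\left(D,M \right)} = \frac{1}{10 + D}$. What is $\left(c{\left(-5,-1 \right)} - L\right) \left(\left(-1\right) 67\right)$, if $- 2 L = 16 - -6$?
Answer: $- \frac{3752}{5} \approx -750.4$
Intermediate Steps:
$L = -11$ ($L = - \frac{16 - -6}{2} = - \frac{16 + 6}{2} = \left(- \frac{1}{2}\right) 22 = -11$)
$\left(c{\left(-5,-1 \right)} - L\right) \left(\left(-1\right) 67\right) = \left(\frac{1}{10 - 5} - -11\right) \left(\left(-1\right) 67\right) = \left(\frac{1}{5} + 11\right) \left(-67\right) = \frac{56}{5} \left(-67\right) = - \frac{3752}{5}$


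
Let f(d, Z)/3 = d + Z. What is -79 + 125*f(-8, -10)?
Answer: -6829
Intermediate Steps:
f(d, Z) = 3*Z + 3*d (f(d, Z) = 3*(d + Z) = 3*(Z + d) = 3*Z + 3*d)
-79 + 125*f(-8, -10) = -79 + 125*(3*(-10) + 3*(-8)) = -79 + 125*(-30 - 24) = -79 + 125*(-54) = -79 - 6750 = -6829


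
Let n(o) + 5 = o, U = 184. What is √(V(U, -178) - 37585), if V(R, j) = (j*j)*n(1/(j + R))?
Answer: 7*I*√35031/3 ≈ 436.72*I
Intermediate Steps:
n(o) = -5 + o
V(R, j) = j²*(-5 + 1/(R + j)) (V(R, j) = (j*j)*(-5 + 1/(j + R)) = j²*(-5 + 1/(R + j)))
√(V(U, -178) - 37585) = √((-178)²*(1 - 5*184 - 5*(-178))/(184 - 178) - 37585) = √(31684*(1 - 920 + 890)/6 - 37585) = √(31684*(⅙)*(-29) - 37585) = √(-459418/3 - 37585) = √(-572173/3) = 7*I*√35031/3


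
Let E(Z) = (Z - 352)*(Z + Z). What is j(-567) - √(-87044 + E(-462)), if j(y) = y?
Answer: -567 - 2*√166273 ≈ -1382.5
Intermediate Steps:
E(Z) = 2*Z*(-352 + Z) (E(Z) = (-352 + Z)*(2*Z) = 2*Z*(-352 + Z))
j(-567) - √(-87044 + E(-462)) = -567 - √(-87044 + 2*(-462)*(-352 - 462)) = -567 - √(-87044 + 2*(-462)*(-814)) = -567 - √(-87044 + 752136) = -567 - √665092 = -567 - 2*√166273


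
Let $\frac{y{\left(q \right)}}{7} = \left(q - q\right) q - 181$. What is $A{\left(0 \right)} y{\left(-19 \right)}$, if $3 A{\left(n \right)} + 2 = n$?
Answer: $\frac{2534}{3} \approx 844.67$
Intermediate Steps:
$A{\left(n \right)} = - \frac{2}{3} + \frac{n}{3}$
$y{\left(q \right)} = -1267$ ($y{\left(q \right)} = 7 \left(\left(q - q\right) q - 181\right) = 7 \left(0 q - 181\right) = 7 \left(0 - 181\right) = 7 \left(-181\right) = -1267$)
$A{\left(0 \right)} y{\left(-19 \right)} = \left(- \frac{2}{3} + \frac{1}{3} \cdot 0\right) \left(-1267\right) = \left(- \frac{2}{3} + 0\right) \left(-1267\right) = \left(- \frac{2}{3}\right) \left(-1267\right) = \frac{2534}{3}$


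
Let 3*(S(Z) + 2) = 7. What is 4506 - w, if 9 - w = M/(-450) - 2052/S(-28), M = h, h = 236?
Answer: -373393/225 ≈ -1659.5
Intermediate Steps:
S(Z) = ⅓ (S(Z) = -2 + (⅓)*7 = -2 + 7/3 = ⅓)
M = 236
w = 1387243/225 (w = 9 - (236/(-450) - 2052/⅓) = 9 - (236*(-1/450) - 2052*3) = 9 - (-118/225 - 6156) = 9 - 1*(-1385218/225) = 9 + 1385218/225 = 1387243/225 ≈ 6165.5)
4506 - w = 4506 - 1*1387243/225 = 4506 - 1387243/225 = -373393/225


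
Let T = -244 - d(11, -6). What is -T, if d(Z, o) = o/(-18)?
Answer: 733/3 ≈ 244.33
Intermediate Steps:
d(Z, o) = -o/18 (d(Z, o) = o*(-1/18) = -o/18)
T = -733/3 (T = -244 - (-1)*(-6)/18 = -244 - 1*⅓ = -244 - ⅓ = -733/3 ≈ -244.33)
-T = -1*(-733/3) = 733/3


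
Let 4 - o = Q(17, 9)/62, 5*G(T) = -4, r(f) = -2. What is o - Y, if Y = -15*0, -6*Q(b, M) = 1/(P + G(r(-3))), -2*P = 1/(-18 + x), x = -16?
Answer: 99239/24831 ≈ 3.9966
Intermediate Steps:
G(T) = -4/5 (G(T) = (1/5)*(-4) = -4/5)
P = 1/68 (P = -1/(2*(-18 - 16)) = -1/2/(-34) = -1/2*(-1/34) = 1/68 ≈ 0.014706)
Q(b, M) = 170/801 (Q(b, M) = -1/(6*(1/68 - 4/5)) = -1/(6*(-267/340)) = -1/6*(-340/267) = 170/801)
Y = 0
o = 99239/24831 (o = 4 - 170/(801*62) = 4 - 1*85/24831 = 4 - 85/24831 = 99239/24831 ≈ 3.9966)
o - Y = 99239/24831 - 1*0 = 99239/24831 + 0 = 99239/24831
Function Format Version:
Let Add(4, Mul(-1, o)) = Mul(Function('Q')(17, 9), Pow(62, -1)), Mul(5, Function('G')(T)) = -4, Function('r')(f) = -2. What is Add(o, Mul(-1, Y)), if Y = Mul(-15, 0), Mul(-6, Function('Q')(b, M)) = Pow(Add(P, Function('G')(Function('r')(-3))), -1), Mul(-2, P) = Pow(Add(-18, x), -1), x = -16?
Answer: Rational(99239, 24831) ≈ 3.9966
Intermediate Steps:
Function('G')(T) = Rational(-4, 5) (Function('G')(T) = Mul(Rational(1, 5), -4) = Rational(-4, 5))
P = Rational(1, 68) (P = Mul(Rational(-1, 2), Pow(Add(-18, -16), -1)) = Mul(Rational(-1, 2), Pow(-34, -1)) = Mul(Rational(-1, 2), Rational(-1, 34)) = Rational(1, 68) ≈ 0.014706)
Function('Q')(b, M) = Rational(170, 801) (Function('Q')(b, M) = Mul(Rational(-1, 6), Pow(Add(Rational(1, 68), Rational(-4, 5)), -1)) = Mul(Rational(-1, 6), Pow(Rational(-267, 340), -1)) = Mul(Rational(-1, 6), Rational(-340, 267)) = Rational(170, 801))
Y = 0
o = Rational(99239, 24831) (o = Add(4, Mul(-1, Mul(Rational(170, 801), Pow(62, -1)))) = Add(4, Mul(-1, Mul(Rational(170, 801), Rational(1, 62)))) = Add(4, Mul(-1, Rational(85, 24831))) = Add(4, Rational(-85, 24831)) = Rational(99239, 24831) ≈ 3.9966)
Add(o, Mul(-1, Y)) = Add(Rational(99239, 24831), Mul(-1, 0)) = Add(Rational(99239, 24831), 0) = Rational(99239, 24831)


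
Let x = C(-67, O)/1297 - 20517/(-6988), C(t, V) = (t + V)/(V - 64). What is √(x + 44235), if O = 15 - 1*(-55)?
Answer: √908490967043322077/4531718 ≈ 210.33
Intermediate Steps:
O = 70 (O = 15 + 55 = 70)
C(t, V) = (V + t)/(-64 + V)
x = 26614043/9063436 (x = ((70 - 67)/(-64 + 70))/1297 - 20517/(-6988) = (3/6)*(1/1297) - 20517*(-1/6988) = ((⅙)*3)*(1/1297) + 20517/6988 = (½)*(1/1297) + 20517/6988 = 1/2594 + 20517/6988 = 26614043/9063436 ≈ 2.9364)
√(x + 44235) = √(26614043/9063436 + 44235) = √(400947705503/9063436) = √908490967043322077/4531718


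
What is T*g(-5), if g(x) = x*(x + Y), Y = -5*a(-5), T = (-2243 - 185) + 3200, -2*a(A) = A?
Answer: 67550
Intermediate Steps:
a(A) = -A/2
T = 772 (T = -2428 + 3200 = 772)
Y = -25/2 (Y = -(-5)*(-5)/2 = -5*5/2 = -25/2 ≈ -12.500)
g(x) = x*(-25/2 + x) (g(x) = x*(x - 25/2) = x*(-25/2 + x))
T*g(-5) = 772*((½)*(-5)*(-25 + 2*(-5))) = 772*((½)*(-5)*(-25 - 10)) = 772*((½)*(-5)*(-35)) = 772*(175/2) = 67550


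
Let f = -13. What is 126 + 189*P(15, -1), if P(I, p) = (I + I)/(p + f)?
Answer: -279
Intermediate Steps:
P(I, p) = 2*I/(-13 + p) (P(I, p) = (I + I)/(p - 13) = (2*I)/(-13 + p) = 2*I/(-13 + p))
126 + 189*P(15, -1) = 126 + 189*(2*15/(-13 - 1)) = 126 + 189*(2*15/(-14)) = 126 + 189*(2*15*(-1/14)) = 126 + 189*(-15/7) = 126 - 405 = -279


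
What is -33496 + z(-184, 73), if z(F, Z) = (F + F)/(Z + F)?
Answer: -3717688/111 ≈ -33493.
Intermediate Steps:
z(F, Z) = 2*F/(F + Z) (z(F, Z) = (2*F)/(F + Z) = 2*F/(F + Z))
-33496 + z(-184, 73) = -33496 + 2*(-184)/(-184 + 73) = -33496 + 2*(-184)/(-111) = -33496 + 2*(-184)*(-1/111) = -33496 + 368/111 = -3717688/111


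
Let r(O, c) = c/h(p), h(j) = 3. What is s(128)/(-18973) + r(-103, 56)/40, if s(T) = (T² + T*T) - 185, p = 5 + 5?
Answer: -355934/284595 ≈ -1.2507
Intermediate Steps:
p = 10
r(O, c) = c/3
s(T) = -185 + 2*T² (s(T) = (T² + T²) - 185 = 2*T² - 185 = -185 + 2*T²)
s(128)/(-18973) + r(-103, 56)/40 = (-185 + 2*128²)/(-18973) + ((⅓)*56)/40 = (-185 + 2*16384)*(-1/18973) + (56/3)*(1/40) = (-185 + 32768)*(-1/18973) + 7/15 = 32583*(-1/18973) + 7/15 = -32583/18973 + 7/15 = -355934/284595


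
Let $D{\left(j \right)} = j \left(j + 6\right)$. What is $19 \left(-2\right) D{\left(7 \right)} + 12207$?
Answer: $8749$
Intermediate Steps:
$D{\left(j \right)} = j \left(6 + j\right)$
$19 \left(-2\right) D{\left(7 \right)} + 12207 = 19 \left(-2\right) 7 \left(6 + 7\right) + 12207 = - 38 \cdot 7 \cdot 13 + 12207 = \left(-38\right) 91 + 12207 = -3458 + 12207 = 8749$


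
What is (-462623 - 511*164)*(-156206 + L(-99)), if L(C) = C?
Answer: 85409272235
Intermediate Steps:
(-462623 - 511*164)*(-156206 + L(-99)) = (-462623 - 511*164)*(-156206 - 99) = (-462623 - 83804)*(-156305) = -546427*(-156305) = 85409272235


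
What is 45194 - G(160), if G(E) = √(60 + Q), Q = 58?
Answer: 45194 - √118 ≈ 45183.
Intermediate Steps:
G(E) = √118 (G(E) = √(60 + 58) = √118)
45194 - G(160) = 45194 - √118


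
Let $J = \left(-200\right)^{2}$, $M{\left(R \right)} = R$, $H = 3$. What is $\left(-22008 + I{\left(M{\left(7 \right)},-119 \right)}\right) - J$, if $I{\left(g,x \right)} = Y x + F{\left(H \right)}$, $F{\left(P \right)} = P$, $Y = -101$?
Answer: $-49986$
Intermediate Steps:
$I{\left(g,x \right)} = 3 - 101 x$ ($I{\left(g,x \right)} = - 101 x + 3 = 3 - 101 x$)
$J = 40000$
$\left(-22008 + I{\left(M{\left(7 \right)},-119 \right)}\right) - J = \left(-22008 + \left(3 - -12019\right)\right) - 40000 = \left(-22008 + \left(3 + 12019\right)\right) - 40000 = \left(-22008 + 12022\right) - 40000 = -9986 - 40000 = -49986$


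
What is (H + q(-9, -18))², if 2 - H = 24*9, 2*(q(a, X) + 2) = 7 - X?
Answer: 165649/4 ≈ 41412.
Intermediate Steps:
q(a, X) = 3/2 - X/2 (q(a, X) = -2 + (7 - X)/2 = -2 + (7/2 - X/2) = 3/2 - X/2)
H = -214 (H = 2 - 24*9 = 2 - 1*216 = 2 - 216 = -214)
(H + q(-9, -18))² = (-214 + (3/2 - ½*(-18)))² = (-214 + (3/2 + 9))² = (-214 + 21/2)² = (-407/2)² = 165649/4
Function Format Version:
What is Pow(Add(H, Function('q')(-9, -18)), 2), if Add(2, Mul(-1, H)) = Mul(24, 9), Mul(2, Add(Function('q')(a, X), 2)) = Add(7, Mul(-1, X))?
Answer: Rational(165649, 4) ≈ 41412.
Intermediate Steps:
Function('q')(a, X) = Add(Rational(3, 2), Mul(Rational(-1, 2), X)) (Function('q')(a, X) = Add(-2, Mul(Rational(1, 2), Add(7, Mul(-1, X)))) = Add(-2, Add(Rational(7, 2), Mul(Rational(-1, 2), X))) = Add(Rational(3, 2), Mul(Rational(-1, 2), X)))
H = -214 (H = Add(2, Mul(-1, Mul(24, 9))) = Add(2, Mul(-1, 216)) = Add(2, -216) = -214)
Pow(Add(H, Function('q')(-9, -18)), 2) = Pow(Add(-214, Add(Rational(3, 2), Mul(Rational(-1, 2), -18))), 2) = Pow(Add(-214, Add(Rational(3, 2), 9)), 2) = Pow(Add(-214, Rational(21, 2)), 2) = Pow(Rational(-407, 2), 2) = Rational(165649, 4)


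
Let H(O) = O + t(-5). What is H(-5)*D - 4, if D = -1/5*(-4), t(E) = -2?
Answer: -48/5 ≈ -9.6000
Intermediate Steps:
H(O) = -2 + O (H(O) = O - 2 = -2 + O)
D = ⅘ (D = -1*⅕*(-4) = -⅕*(-4) = ⅘ ≈ 0.80000)
H(-5)*D - 4 = (-2 - 5)*(⅘) - 4 = -7*⅘ - 4 = -28/5 - 4 = -48/5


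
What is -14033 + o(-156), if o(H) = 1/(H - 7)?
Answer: -2287380/163 ≈ -14033.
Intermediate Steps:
o(H) = 1/(-7 + H)
-14033 + o(-156) = -14033 + 1/(-7 - 156) = -14033 + 1/(-163) = -14033 - 1/163 = -2287380/163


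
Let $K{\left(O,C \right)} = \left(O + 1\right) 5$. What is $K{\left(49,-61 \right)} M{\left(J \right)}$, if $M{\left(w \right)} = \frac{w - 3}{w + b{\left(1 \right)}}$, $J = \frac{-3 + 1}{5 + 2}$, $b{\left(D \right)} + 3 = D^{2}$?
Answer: $\frac{2875}{8} \approx 359.38$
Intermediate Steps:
$b{\left(D \right)} = -3 + D^{2}$
$K{\left(O,C \right)} = 5 + 5 O$ ($K{\left(O,C \right)} = \left(1 + O\right) 5 = 5 + 5 O$)
$J = - \frac{2}{7} \approx -0.28571$
$M{\left(w \right)} = \frac{-3 + w}{-2 + w}$ ($M{\left(w \right)} = \frac{w - 3}{w - \left(3 - 1^{2}\right)} = \frac{-3 + w}{w + \left(-3 + 1\right)} = \frac{-3 + w}{w - 2} = \frac{-3 + w}{-2 + w}$)
$K{\left(49,-61 \right)} M{\left(J \right)} = \left(5 + 5 \cdot 49\right) \frac{-3 - \frac{2}{7}}{-2 - \frac{2}{7}} = \left(5 + 245\right) \frac{1}{- \frac{16}{7}} \left(- \frac{23}{7}\right) = 250 \left(\left(- \frac{7}{16}\right) \left(- \frac{23}{7}\right)\right) = 250 \cdot \frac{23}{16} = \frac{2875}{8}$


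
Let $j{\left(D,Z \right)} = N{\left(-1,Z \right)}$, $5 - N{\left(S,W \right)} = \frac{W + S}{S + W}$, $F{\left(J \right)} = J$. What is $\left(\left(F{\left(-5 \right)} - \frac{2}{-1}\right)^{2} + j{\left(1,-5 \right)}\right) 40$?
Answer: $520$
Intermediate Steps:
$N{\left(S,W \right)} = 4$ ($N{\left(S,W \right)} = 5 - \frac{W + S}{S + W} = 5 - \frac{S + W}{S + W} = 5 - 1 = 4$)
$j{\left(D,Z \right)} = 4$
$\left(\left(F{\left(-5 \right)} - \frac{2}{-1}\right)^{2} + j{\left(1,-5 \right)}\right) 40 = \left(\left(-5 - \frac{2}{-1}\right)^{2} + 4\right) 40 = \left(\left(-5 - -2\right)^{2} + 4\right) 40 = \left(\left(-5 + 2\right)^{2} + 4\right) 40 = \left(\left(-3\right)^{2} + 4\right) 40 = \left(9 + 4\right) 40 = 13 \cdot 40 = 520$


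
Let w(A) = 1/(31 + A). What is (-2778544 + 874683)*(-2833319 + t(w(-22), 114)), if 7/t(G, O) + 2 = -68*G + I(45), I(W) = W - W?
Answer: 463905236783917/86 ≈ 5.3942e+12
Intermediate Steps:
I(W) = 0
t(G, O) = 7/(-2 - 68*G) (t(G, O) = 7/(-2 + (-68*G + 0)) = 7/(-2 - 68*G))
(-2778544 + 874683)*(-2833319 + t(w(-22), 114)) = (-2778544 + 874683)*(-2833319 - 7/(2 + 68/(31 - 22))) = -1903861*(-2833319 - 7/(2 + 68/9)) = -1903861*(-2833319 - 7/86/9) = -1903861*(-2833319 - 7*9/86) = -1903861*(-2833319 - 63/86) = -1903861*(-243665497/86) = 463905236783917/86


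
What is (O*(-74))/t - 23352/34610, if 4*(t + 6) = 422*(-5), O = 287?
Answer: 722588888/18464435 ≈ 39.134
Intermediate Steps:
t = -1067/2 (t = -6 + (422*(-5))/4 = -6 + (¼)*(-2110) = -6 - 1055/2 = -1067/2 ≈ -533.50)
(O*(-74))/t - 23352/34610 = (287*(-74))/(-1067/2) - 23352/34610 = -21238*(-2/1067) - 23352*1/34610 = 42476/1067 - 11676/17305 = 722588888/18464435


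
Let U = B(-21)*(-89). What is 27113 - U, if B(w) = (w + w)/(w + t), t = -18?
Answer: 353715/13 ≈ 27209.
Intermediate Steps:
B(w) = 2*w/(-18 + w) (B(w) = (w + w)/(w - 18) = (2*w)/(-18 + w) = 2*w/(-18 + w))
U = -1246/13 (U = (2*(-21)/(-18 - 21))*(-89) = (2*(-21)/(-39))*(-89) = (2*(-21)*(-1/39))*(-89) = (14/13)*(-89) = -1246/13 ≈ -95.846)
27113 - U = 27113 - 1*(-1246/13) = 27113 + 1246/13 = 353715/13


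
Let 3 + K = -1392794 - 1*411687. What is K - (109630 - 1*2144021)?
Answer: 229907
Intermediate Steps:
K = -1804484 (K = -3 + (-1392794 - 1*411687) = -3 + (-1392794 - 411687) = -3 - 1804481 = -1804484)
K - (109630 - 1*2144021) = -1804484 - (109630 - 1*2144021) = -1804484 - (109630 - 2144021) = -1804484 - 1*(-2034391) = -1804484 + 2034391 = 229907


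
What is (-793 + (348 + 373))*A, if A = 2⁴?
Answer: -1152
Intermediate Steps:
A = 16
(-793 + (348 + 373))*A = (-793 + (348 + 373))*16 = (-793 + 721)*16 = -72*16 = -1152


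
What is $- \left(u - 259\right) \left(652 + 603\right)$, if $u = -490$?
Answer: $939995$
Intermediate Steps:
$- \left(u - 259\right) \left(652 + 603\right) = - \left(-490 - 259\right) \left(652 + 603\right) = - \left(-749\right) 1255 = \left(-1\right) \left(-939995\right) = 939995$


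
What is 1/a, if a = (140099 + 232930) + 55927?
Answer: 1/428956 ≈ 2.3312e-6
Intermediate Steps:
a = 428956 (a = 373029 + 55927 = 428956)
1/a = 1/428956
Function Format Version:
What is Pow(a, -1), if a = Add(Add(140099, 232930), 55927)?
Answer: Rational(1, 428956) ≈ 2.3312e-6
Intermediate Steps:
a = 428956 (a = Add(373029, 55927) = 428956)
Pow(a, -1) = Pow(428956, -1) = Rational(1, 428956)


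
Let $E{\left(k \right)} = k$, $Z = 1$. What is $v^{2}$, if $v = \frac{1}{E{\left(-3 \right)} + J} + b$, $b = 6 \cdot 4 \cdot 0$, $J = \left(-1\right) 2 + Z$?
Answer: $\frac{1}{16} \approx 0.0625$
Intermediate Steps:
$J = -1$ ($J = \left(-1\right) 2 + 1 = -2 + 1 = -1$)
$b = 0$ ($b = 24 \cdot 0 = 0$)
$v = - \frac{1}{4}$ ($v = \frac{1}{-3 - 1} + 0 = \frac{1}{-4} + 0 = - \frac{1}{4} + 0 = - \frac{1}{4} \approx -0.25$)
$v^{2} = \left(- \frac{1}{4}\right)^{2} = \frac{1}{16}$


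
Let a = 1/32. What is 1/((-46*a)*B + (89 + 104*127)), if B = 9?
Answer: 16/212545 ≈ 7.5278e-5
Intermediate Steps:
a = 1/32 ≈ 0.031250
1/((-46*a)*B + (89 + 104*127)) = 1/(-46*1/32*9 + (89 + 104*127)) = 1/(-23/16*9 + (89 + 13208)) = 1/(-207/16 + 13297) = 1/(212545/16) = 16/212545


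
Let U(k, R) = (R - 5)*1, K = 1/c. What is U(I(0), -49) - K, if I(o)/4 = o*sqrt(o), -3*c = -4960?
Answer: -267843/4960 ≈ -54.001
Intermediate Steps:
c = 4960/3 (c = -1/3*(-4960) = 4960/3 ≈ 1653.3)
I(o) = 4*o**(3/2) (I(o) = 4*(o*sqrt(o)) = 4*o**(3/2))
K = 3/4960 (K = 1/(4960/3) = 3/4960 ≈ 0.00060484)
U(k, R) = -5 + R (U(k, R) = (-5 + R)*1 = -5 + R)
U(I(0), -49) - K = (-5 - 49) - 1*3/4960 = -54 - 3/4960 = -267843/4960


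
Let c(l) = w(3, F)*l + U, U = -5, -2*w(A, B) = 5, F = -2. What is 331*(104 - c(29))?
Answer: 120153/2 ≈ 60077.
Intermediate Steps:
w(A, B) = -5/2 (w(A, B) = -1/2*5 = -5/2)
c(l) = -5 - 5*l/2 (c(l) = -5*l/2 - 5 = -5 - 5*l/2)
331*(104 - c(29)) = 331*(104 - (-5 - 5/2*29)) = 331*(104 - (-5 - 145/2)) = 331*(104 - 1*(-155/2)) = 331*(104 + 155/2) = 331*(363/2) = 120153/2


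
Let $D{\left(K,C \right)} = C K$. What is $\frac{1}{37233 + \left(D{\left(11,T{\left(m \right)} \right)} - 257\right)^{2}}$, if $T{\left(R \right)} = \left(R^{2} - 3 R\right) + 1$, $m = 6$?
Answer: $\frac{1}{39537} \approx 2.5293 \cdot 10^{-5}$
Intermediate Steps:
$T{\left(R \right)} = 1 + R^{2} - 3 R$
$\frac{1}{37233 + \left(D{\left(11,T{\left(m \right)} \right)} - 257\right)^{2}} = \frac{1}{37233 + \left(\left(1 + 6^{2} - 18\right) 11 - 257\right)^{2}} = \frac{1}{37233 + \left(\left(1 + 36 - 18\right) 11 - 257\right)^{2}} = \frac{1}{37233 + \left(19 \cdot 11 - 257\right)^{2}} = \frac{1}{37233 + \left(209 - 257\right)^{2}} = \frac{1}{37233 + \left(-48\right)^{2}} = \frac{1}{37233 + 2304} = \frac{1}{39537}$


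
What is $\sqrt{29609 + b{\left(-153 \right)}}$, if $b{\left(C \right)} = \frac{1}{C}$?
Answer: $\frac{64 \sqrt{18802}}{51} \approx 172.07$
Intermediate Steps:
$\sqrt{29609 + b{\left(-153 \right)}} = \sqrt{29609 + \frac{1}{-153}} = \sqrt{29609 - \frac{1}{153}} = \sqrt{\frac{4530176}{153}} = \frac{64 \sqrt{18802}}{51}$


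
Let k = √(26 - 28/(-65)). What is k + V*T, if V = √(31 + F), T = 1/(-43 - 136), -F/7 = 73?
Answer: √111670/65 - 4*I*√30/179 ≈ 5.1411 - 0.1224*I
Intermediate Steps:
F = -511 (F = -7*73 = -511)
T = -1/179 (T = 1/(-179) = -1/179 ≈ -0.0055866)
V = 4*I*√30 (V = √(31 - 511) = √(-480) = 4*I*√30 ≈ 21.909*I)
k = √111670/65 (k = √(26 - 28*(-1/65)) = √(26 + 28/65) = √(1718/65) = √111670/65 ≈ 5.1411)
k + V*T = √111670/65 + (4*I*√30)*(-1/179) = √111670/65 - 4*I*√30/179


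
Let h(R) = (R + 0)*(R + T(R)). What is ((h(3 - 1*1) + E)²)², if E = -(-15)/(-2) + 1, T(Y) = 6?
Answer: 130321/16 ≈ 8145.1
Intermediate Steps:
h(R) = R*(6 + R) (h(R) = (R + 0)*(R + 6) = R*(6 + R))
E = -13/2 (E = -(-15)*(-1)/2 + 1 = -5*3/2 + 1 = -15/2 + 1 = -13/2 ≈ -6.5000)
((h(3 - 1*1) + E)²)² = (((3 - 1*1)*(6 + (3 - 1*1)) - 13/2)²)² = (((3 - 1)*(6 + (3 - 1)) - 13/2)²)² = ((2*(6 + 2) - 13/2)²)² = ((2*8 - 13/2)²)² = ((16 - 13/2)²)² = ((19/2)²)² = (361/4)² = 130321/16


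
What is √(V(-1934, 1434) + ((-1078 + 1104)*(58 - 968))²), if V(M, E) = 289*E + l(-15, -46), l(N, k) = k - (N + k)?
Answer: √560210041 ≈ 23669.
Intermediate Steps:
l(N, k) = -N (l(N, k) = k + (-N - k) = -N)
V(M, E) = 15 + 289*E (V(M, E) = 289*E - 1*(-15) = 289*E + 15 = 15 + 289*E)
√(V(-1934, 1434) + ((-1078 + 1104)*(58 - 968))²) = √((15 + 289*1434) + ((-1078 + 1104)*(58 - 968))²) = √((15 + 414426) + (26*(-910))²) = √(414441 + (-23660)²) = √(414441 + 559795600) = √560210041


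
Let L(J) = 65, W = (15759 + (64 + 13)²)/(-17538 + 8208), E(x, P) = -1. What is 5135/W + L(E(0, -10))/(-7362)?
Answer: -88177879205/39916764 ≈ -2209.0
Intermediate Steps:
W = -10844/4665 (W = (15759 + 77²)/(-9330) = (15759 + 5929)*(-1/9330) = 21688*(-1/9330) = -10844/4665 ≈ -2.3245)
5135/W + L(E(0, -10))/(-7362) = 5135/(-10844/4665) + 65/(-7362) = 5135*(-4665/10844) + 65*(-1/7362) = -23954775/10844 - 65/7362 = -88177879205/39916764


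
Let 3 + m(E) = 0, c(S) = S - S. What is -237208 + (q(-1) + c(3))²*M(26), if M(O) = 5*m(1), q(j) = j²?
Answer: -237223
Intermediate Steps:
c(S) = 0
m(E) = -3 (m(E) = -3 + 0 = -3)
M(O) = -15 (M(O) = 5*(-3) = -15)
-237208 + (q(-1) + c(3))²*M(26) = -237208 + ((-1)² + 0)²*(-15) = -237208 + (1 + 0)²*(-15) = -237208 + 1²*(-15) = -237208 + 1*(-15) = -237208 - 15 = -237223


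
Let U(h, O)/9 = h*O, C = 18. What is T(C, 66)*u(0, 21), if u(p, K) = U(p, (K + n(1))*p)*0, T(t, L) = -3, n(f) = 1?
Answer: 0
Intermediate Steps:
U(h, O) = 9*O*h (U(h, O) = 9*(h*O) = 9*(O*h) = 9*O*h)
u(p, K) = 0 (u(p, K) = (9*((K + 1)*p)*p)*0 = (9*((1 + K)*p)*p)*0 = (9*(p*(1 + K))*p)*0 = (9*p²*(1 + K))*0 = 0)
T(C, 66)*u(0, 21) = -3*0 = 0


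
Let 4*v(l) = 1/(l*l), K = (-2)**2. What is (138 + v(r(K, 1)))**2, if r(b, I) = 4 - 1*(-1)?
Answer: 190467601/10000 ≈ 19047.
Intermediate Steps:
K = 4
r(b, I) = 5 (r(b, I) = 4 + 1 = 5)
v(l) = 1/(4*l**2) (v(l) = (1/(l*l))/4 = 1/(4*l**2))
(138 + v(r(K, 1)))**2 = (138 + (1/4)/5**2)**2 = (138 + (1/4)*(1/25))**2 = (138 + 1/100)**2 = (13801/100)**2 = 190467601/10000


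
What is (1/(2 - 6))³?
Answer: -1/64 ≈ -0.015625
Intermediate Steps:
(1/(2 - 6))³ = (1/(-4))³ = (-¼)³ = -1/64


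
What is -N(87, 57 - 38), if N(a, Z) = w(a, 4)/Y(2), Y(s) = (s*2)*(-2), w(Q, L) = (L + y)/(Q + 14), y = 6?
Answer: 5/404 ≈ 0.012376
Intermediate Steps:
w(Q, L) = (6 + L)/(14 + Q) (w(Q, L) = (L + 6)/(Q + 14) = (6 + L)/(14 + Q))
Y(s) = -4*s (Y(s) = (2*s)*(-2) = -4*s)
N(a, Z) = -5/(4*(14 + a)) (N(a, Z) = ((6 + 4)/(14 + a))/((-4*2)) = (10/(14 + a))/(-8) = (10/(14 + a))*(-⅛) = -5/(4*(14 + a)))
-N(87, 57 - 38) = -(-5)/(56 + 4*87) = -(-5)/(56 + 348) = -(-5)/404 = -1*(-5/404) = 5/404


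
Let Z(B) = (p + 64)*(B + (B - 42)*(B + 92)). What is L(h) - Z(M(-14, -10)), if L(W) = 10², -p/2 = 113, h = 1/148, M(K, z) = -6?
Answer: -669608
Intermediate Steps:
h = 1/148 ≈ 0.0067568
p = -226 (p = -2*113 = -226)
L(W) = 100
Z(B) = -162*B - 162*(-42 + B)*(92 + B) (Z(B) = (-226 + 64)*(B + (B - 42)*(B + 92)) = -162*(B + (-42 + B)*(92 + B)) = -162*B - 162*(-42 + B)*(92 + B))
L(h) - Z(M(-14, -10)) = 100 - (625968 - 8262*(-6) - 162*(-6)²) = 100 - (625968 + 49572 - 162*36) = 100 - (625968 + 49572 - 5832) = 100 - 1*669708 = 100 - 669708 = -669608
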